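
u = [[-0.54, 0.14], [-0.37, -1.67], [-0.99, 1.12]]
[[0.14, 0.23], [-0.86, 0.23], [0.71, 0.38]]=u@[[-0.11,-0.43], [0.54,-0.04]]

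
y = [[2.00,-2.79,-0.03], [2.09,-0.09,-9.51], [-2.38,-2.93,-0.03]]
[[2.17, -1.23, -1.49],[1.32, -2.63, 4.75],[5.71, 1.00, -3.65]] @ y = [[5.32, -1.58, 11.68], [-14.16, -17.36, 24.83], [22.20, -5.33, -9.57]]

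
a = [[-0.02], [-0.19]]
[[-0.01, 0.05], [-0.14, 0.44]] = a @ [[0.74, -2.34]]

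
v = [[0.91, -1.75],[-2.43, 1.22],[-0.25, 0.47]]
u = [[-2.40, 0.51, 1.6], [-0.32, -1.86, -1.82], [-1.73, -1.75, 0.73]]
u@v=[[-3.82, 5.57], [4.68, -2.56], [2.50, 1.24]]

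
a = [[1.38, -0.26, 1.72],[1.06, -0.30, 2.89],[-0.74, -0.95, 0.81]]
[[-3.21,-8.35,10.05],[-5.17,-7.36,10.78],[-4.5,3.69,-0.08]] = a @ [[0.18, -5.33, 4.63], [3.31, -0.26, -1.96], [-1.51, -0.62, 1.83]]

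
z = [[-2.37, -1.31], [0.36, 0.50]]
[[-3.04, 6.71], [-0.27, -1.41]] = z @ [[2.62, -2.12], [-2.42, -1.29]]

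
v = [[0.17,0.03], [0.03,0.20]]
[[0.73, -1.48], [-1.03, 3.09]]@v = [[0.08, -0.27], [-0.08, 0.59]]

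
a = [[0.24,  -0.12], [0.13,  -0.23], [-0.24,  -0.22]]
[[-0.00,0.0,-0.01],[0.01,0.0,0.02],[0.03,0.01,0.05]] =a @ [[-0.06, -0.01, -0.10], [-0.08, -0.02, -0.14]]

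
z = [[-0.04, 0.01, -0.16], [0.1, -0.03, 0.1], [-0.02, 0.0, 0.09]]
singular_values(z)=[0.22, 0.08, 0.01]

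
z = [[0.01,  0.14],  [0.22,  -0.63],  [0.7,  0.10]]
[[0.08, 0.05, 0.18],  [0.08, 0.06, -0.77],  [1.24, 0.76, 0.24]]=z @ [[1.70, 1.05, 0.16], [0.46, 0.27, 1.28]]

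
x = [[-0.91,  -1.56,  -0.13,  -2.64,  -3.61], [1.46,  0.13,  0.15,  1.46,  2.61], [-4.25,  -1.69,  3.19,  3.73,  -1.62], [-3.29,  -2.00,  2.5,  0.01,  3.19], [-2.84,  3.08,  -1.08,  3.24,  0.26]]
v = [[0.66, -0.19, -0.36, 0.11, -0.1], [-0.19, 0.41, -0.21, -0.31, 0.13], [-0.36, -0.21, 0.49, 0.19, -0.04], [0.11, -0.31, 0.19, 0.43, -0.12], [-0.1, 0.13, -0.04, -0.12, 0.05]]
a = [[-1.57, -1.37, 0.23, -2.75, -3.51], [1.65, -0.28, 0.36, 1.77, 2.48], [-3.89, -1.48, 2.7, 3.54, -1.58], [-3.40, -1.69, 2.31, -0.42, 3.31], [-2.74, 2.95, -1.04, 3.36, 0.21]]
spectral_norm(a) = 7.57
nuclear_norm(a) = 22.58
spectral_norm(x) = 8.17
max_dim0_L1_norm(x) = 12.75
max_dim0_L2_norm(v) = 0.79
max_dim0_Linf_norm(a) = 3.89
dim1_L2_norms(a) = [4.93, 3.49, 6.3, 5.56, 5.35]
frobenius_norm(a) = 11.65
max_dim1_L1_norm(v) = 1.42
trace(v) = 2.04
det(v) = 0.00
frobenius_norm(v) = 1.35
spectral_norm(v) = 0.96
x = v + a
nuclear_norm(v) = 2.04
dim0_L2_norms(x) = [6.32, 4.34, 4.2, 5.79, 5.72]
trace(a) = 0.64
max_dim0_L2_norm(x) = 6.32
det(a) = -167.30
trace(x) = 2.68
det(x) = -232.02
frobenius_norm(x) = 11.94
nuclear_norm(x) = 22.87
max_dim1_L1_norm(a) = 13.19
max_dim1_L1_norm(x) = 14.48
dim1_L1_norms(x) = [8.85, 5.81, 14.48, 10.99, 10.5]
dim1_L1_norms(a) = [9.43, 6.54, 13.19, 11.13, 10.3]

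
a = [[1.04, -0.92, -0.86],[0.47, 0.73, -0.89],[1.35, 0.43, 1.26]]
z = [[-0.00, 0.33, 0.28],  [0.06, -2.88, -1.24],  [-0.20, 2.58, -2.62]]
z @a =[[0.53,  0.36,  0.06], [-2.97,  -2.69,  0.95], [-2.53,  0.94,  -5.43]]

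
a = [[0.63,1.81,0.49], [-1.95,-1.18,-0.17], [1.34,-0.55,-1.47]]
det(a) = -3.27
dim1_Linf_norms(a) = [1.81, 1.95, 1.47]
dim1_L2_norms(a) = [1.98, 2.29, 2.06]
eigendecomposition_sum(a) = [[0.30+0.80j, (0.82+0.22j), 0.15+0.12j], [-0.99-0.15j, (-0.69+0.72j), -0.21+0.08j], [0.79+0.02j, (0.47-0.63j), 0.15-0.08j]] + [[(0.3-0.8j), (0.82-0.22j), (0.15-0.12j)],[(-0.99+0.15j), -0.69-0.72j, -0.21-0.08j],[(0.79-0.02j), (0.47+0.63j), 0.15+0.08j]] + [[(0.03-0j),(0.17-0j),(0.2-0j)],[0.03-0.00j,(0.2-0j),0.24-0.00j],[-0.24+0.00j,-1.49+0.00j,(-1.77+0j)]]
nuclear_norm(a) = 5.60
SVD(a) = [[-0.58,-0.45,0.68], [0.78,-0.10,0.61], [-0.21,0.89,0.41]] @ diag([2.870967738652759, 2.211028428742403, 0.5145848141054766]) @ [[-0.76, -0.65, -0.04], [0.49, -0.54, -0.68], [-0.42, 0.54, -0.73]]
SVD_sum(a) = [[1.27, 1.09, 0.06], [-1.71, -1.46, -0.09], [0.46, 0.39, 0.02]] + [[-0.49, 0.54, 0.68], [-0.11, 0.12, 0.15], [0.97, -1.06, -1.34]] + [[-0.15, 0.19, -0.25], [-0.13, 0.17, -0.23], [-0.09, 0.11, -0.15]]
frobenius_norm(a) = 3.66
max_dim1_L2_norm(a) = 2.29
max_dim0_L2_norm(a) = 2.45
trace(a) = -2.02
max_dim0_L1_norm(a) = 3.92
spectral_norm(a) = 2.87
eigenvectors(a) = [[-0.27-0.49j, -0.27+0.49j, (-0.11+0j)], [(0.65+0j), (0.65-0j), (-0.13+0j)], [(-0.51+0.07j), -0.51-0.07j, (0.98+0j)]]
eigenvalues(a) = [(-0.24+1.43j), (-0.24-1.43j), (-1.55+0j)]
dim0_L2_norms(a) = [2.45, 2.23, 1.56]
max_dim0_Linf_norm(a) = 1.95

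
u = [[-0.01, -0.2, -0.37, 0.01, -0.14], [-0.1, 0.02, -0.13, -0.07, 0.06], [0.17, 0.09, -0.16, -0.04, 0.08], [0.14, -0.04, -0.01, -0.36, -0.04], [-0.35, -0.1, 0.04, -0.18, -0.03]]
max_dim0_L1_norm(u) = 0.77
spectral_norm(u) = 0.47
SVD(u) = [[0.8,-0.37,-0.39,-0.26,-0.02], [0.26,0.06,-0.02,0.7,0.66], [0.05,-0.49,0.2,0.59,-0.60], [0.33,-0.07,0.90,-0.24,0.15], [0.42,0.79,0.03,0.18,-0.42]] @ diag([0.47013493072742507, 0.4549430284466672, 0.39355773971411573, 0.2002770396447175, 0.001183503256753792]) @ [[-0.27,  -0.44,  -0.69,  -0.44,  -0.25], [-0.81,  -0.1,  0.52,  -0.23,  -0.01], [0.4,  0.14,  0.27,  -0.86,  0.08], [-0.3,  0.56,  -0.4,  -0.11,  0.65], [0.13,  -0.68,  0.1,  0.04,  0.71]]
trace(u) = -0.54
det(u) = 0.00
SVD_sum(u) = [[-0.1,  -0.17,  -0.26,  -0.17,  -0.10], [-0.03,  -0.05,  -0.09,  -0.05,  -0.03], [-0.01,  -0.01,  -0.02,  -0.01,  -0.01], [-0.04,  -0.07,  -0.11,  -0.07,  -0.04], [-0.05,  -0.09,  -0.14,  -0.09,  -0.05]] + [[0.14, 0.02, -0.09, 0.04, 0.0],[-0.02, -0.0, 0.01, -0.01, -0.0],[0.18, 0.02, -0.12, 0.05, 0.00],[0.03, 0.00, -0.02, 0.01, 0.0],[-0.29, -0.04, 0.19, -0.08, -0.00]] + [[-0.06, -0.02, -0.04, 0.13, -0.01], [-0.00, -0.00, -0.00, 0.01, -0.0], [0.03, 0.01, 0.02, -0.07, 0.01], [0.14, 0.05, 0.1, -0.30, 0.03], [0.0, 0.0, 0.0, -0.01, 0.00]] + [[0.02,  -0.03,  0.02,  0.01,  -0.03], [-0.04,  0.08,  -0.06,  -0.02,  0.09], [-0.04,  0.07,  -0.05,  -0.01,  0.08], [0.01,  -0.03,  0.02,  0.01,  -0.03], [-0.01,  0.02,  -0.01,  -0.0,  0.02]] + [[-0.0, 0.00, -0.0, -0.0, -0.00], [0.00, -0.0, 0.00, 0.0, 0.0], [-0.00, 0.00, -0.0, -0.0, -0.0], [0.0, -0.0, 0.00, 0.0, 0.0], [-0.0, 0.00, -0.0, -0.0, -0.0]]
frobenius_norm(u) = 0.79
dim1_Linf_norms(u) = [0.37, 0.13, 0.17, 0.36, 0.35]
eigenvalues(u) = [(0.28+0j), (-0.22+0.28j), (-0.22-0.28j), (-0.37+0j), (-0+0j)]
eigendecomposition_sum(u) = [[(0.11+0j),  -0.08+0.00j,  (-0.08+0j),  0.04+0.00j,  -0.09+0.00j],[-0.08+0.00j,  (0.06-0j),  0.06-0.00j,  -0.03-0.00j,  0.07+0.00j],[0j,  (-0+0j),  (-0+0j),  0j,  (-0+0j)],[0.04+0.00j,  (-0.03+0j),  (-0.03+0j),  (0.01+0j),  -0.03+0.00j],[(-0.12+0j),  (0.09-0j),  (0.08-0j),  -0.04-0.00j,  (0.1+0j)]] + [[-0.06+0.09j, -0.06+0.04j, -0.15-0.07j, 0.00-0.05j, (-0.02+0.04j)], [(-0.01+0.06j), -0.02+0.04j, (-0.1-0j), -0.01-0.02j, (-0+0.03j)], [(0.09+0.06j), 0.04+0.06j, -0.07+0.15j, -0.05-0.00j, 0.04+0.02j], [0.02+0.02j, 0.01+0.02j, (-0.03+0.04j), (-0.01-0j), 0.01+0.01j], [-0.13+0.01j, -0.09-0.02j, (-0.05-0.2j), 0.05-0.04j, (-0.05+0.01j)]] + [[-0.06-0.09j, (-0.06-0.04j), -0.15+0.07j, 0.00+0.05j, (-0.02-0.04j)], [-0.01-0.06j, (-0.02-0.04j), -0.10+0.00j, -0.01+0.02j, -0.00-0.03j], [(0.09-0.06j), (0.04-0.06j), (-0.07-0.15j), (-0.05+0j), (0.04-0.02j)], [0.02-0.02j, (0.01-0.02j), (-0.03-0.04j), -0.01+0.00j, 0.01-0.01j], [(-0.13-0.01j), (-0.09+0.02j), -0.05+0.20j, 0.05+0.04j, (-0.05-0.01j)]] + [[0.01-0.00j,-0.00-0.00j,(0.01-0j),-0.03-0.00j,(-0-0j)], [-0j,-0.00-0.00j,-0j,(-0.02-0j),-0.00-0.00j], [(-0.01+0j),0j,(-0.01+0j),(0.05+0j),0j], [(0.06-0j),-0.03-0.00j,0.08-0.00j,-0.35-0.00j,-0.03-0.00j], [0.04-0.00j,(-0.02-0j),0.05-0.00j,-0.23-0.00j,(-0.02-0j)]] + [[-0.00-0.00j,-0j,-0.00-0.00j,0j,-0.00-0.00j], [0.00+0.00j,(-0+0j),0j,-0.00-0.00j,0j], [(-0-0j),-0j,-0.00-0.00j,0j,(-0-0j)], [(-0-0j),0.00-0.00j,(-0-0j),0j,-0.00-0.00j], [-0.00-0.00j,0.00-0.00j,(-0-0j),0.00+0.00j,(-0-0j)]]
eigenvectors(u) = [[(-0.6+0j),(-0.32+0.39j),(-0.32-0.39j),(-0.08+0j),0.13+0.00j],  [0.43+0.00j,(-0.07+0.28j),-0.07-0.28j,(-0.04+0j),-0.68+0.00j],  [(-0.01+0j),(0.39+0.32j),(0.39-0.32j),0.13+0.00j,(0.1+0j)],  [(-0.2+0j),(0.09+0.12j),0.09-0.12j,-0.83+0.00j,(0.04+0j)],  [0.64+0.00j,(-0.62+0j),-0.62-0.00j,-0.54+0.00j,0.71+0.00j]]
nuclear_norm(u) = 1.52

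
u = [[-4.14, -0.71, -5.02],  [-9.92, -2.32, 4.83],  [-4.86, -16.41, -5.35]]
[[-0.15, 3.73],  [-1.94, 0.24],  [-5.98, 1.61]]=u @ [[0.07, -0.31], [0.37, 0.16], [-0.08, -0.51]]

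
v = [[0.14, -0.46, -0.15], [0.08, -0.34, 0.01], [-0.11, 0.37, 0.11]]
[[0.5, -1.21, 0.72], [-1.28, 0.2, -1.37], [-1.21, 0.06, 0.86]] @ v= [[-0.11,0.45,-0.01], [-0.01,0.01,0.04], [-0.26,0.85,0.28]]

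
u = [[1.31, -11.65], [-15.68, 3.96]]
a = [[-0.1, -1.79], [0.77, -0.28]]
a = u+[[-1.41, 9.86],[16.45, -4.24]]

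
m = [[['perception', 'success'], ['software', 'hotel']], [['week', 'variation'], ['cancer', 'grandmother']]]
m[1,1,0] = 'cancer'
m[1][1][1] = 'grandmother'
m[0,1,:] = ['software', 'hotel']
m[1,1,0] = 'cancer'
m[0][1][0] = 'software'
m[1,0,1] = 'variation'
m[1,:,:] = [['week', 'variation'], ['cancer', 'grandmother']]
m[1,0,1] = 'variation'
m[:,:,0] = [['perception', 'software'], ['week', 'cancer']]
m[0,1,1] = 'hotel'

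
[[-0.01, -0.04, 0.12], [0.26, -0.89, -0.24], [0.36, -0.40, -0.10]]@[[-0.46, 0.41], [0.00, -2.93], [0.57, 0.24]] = [[0.07, 0.14], [-0.26, 2.66], [-0.22, 1.30]]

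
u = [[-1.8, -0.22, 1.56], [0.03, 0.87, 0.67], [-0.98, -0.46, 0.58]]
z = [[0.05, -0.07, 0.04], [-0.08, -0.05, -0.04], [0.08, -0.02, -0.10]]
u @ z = [[0.05, 0.11, -0.22], [-0.01, -0.06, -0.10], [0.03, 0.08, -0.08]]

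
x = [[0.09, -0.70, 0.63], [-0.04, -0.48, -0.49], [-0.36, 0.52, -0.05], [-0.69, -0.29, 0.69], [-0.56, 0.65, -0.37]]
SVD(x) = [[-0.65, 0.10, -0.03],[-0.06, -0.34, 0.91],[0.35, 0.35, -0.07],[-0.36, 0.79, 0.30],[0.57, 0.36, 0.29]] @ diag([1.4467374356722114, 1.0901356319413396, 0.6304403986075532]) @ [[-0.18, 0.79, -0.59], [-0.78, 0.26, 0.57], [-0.6, -0.56, -0.57]]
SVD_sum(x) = [[0.17, -0.74, 0.56], [0.01, -0.06, 0.05], [-0.09, 0.39, -0.30], [0.09, -0.40, 0.30], [-0.15, 0.65, -0.49]] + [[-0.09, 0.03, 0.06], [0.29, -0.1, -0.21], [-0.3, 0.10, 0.22], [-0.67, 0.22, 0.49], [-0.3, 0.1, 0.22]] + [[0.01, 0.01, 0.01],  [-0.34, -0.32, -0.32],  [0.03, 0.03, 0.03],  [-0.11, -0.11, -0.11],  [-0.11, -0.1, -0.1]]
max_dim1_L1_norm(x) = 1.67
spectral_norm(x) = 1.45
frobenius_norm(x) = 1.92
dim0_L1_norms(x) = [1.74, 2.64, 2.23]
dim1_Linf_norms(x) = [0.7, 0.49, 0.52, 0.69, 0.65]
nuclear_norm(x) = 3.17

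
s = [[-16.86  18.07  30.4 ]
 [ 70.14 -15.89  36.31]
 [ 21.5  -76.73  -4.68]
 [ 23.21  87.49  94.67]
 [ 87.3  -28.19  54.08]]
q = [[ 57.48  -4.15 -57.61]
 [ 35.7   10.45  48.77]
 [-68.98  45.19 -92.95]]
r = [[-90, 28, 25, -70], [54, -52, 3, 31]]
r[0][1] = 28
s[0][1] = 18.07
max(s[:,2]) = 94.67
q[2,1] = 45.19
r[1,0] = 54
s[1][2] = 36.31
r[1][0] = 54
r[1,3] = 31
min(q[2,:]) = -92.95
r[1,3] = 31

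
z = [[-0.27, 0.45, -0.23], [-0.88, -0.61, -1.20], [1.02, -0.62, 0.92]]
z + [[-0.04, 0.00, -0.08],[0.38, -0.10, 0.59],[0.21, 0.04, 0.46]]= [[-0.31,0.45,-0.31], [-0.50,-0.71,-0.61], [1.23,-0.58,1.38]]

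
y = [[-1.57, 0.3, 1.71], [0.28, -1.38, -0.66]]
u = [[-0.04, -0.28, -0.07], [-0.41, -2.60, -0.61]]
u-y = [[1.53,-0.58,-1.78], [-0.69,-1.22,0.05]]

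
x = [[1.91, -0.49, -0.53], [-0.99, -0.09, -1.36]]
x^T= [[1.91,-0.99], [-0.49,-0.09], [-0.53,-1.36]]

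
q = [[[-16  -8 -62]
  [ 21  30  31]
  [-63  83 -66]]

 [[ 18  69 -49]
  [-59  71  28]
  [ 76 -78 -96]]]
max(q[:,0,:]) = 69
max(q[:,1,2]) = 31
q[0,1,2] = 31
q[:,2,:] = [[-63, 83, -66], [76, -78, -96]]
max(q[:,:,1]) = 83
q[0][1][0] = 21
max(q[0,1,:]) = 31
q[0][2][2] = -66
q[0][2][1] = 83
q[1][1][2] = 28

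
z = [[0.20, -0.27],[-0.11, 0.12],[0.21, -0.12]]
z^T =[[0.2, -0.11, 0.21], [-0.27, 0.12, -0.12]]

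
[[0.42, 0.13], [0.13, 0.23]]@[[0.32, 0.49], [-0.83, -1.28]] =[[0.03, 0.04], [-0.15, -0.23]]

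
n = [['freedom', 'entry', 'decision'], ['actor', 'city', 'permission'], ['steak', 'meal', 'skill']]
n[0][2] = 'decision'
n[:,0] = ['freedom', 'actor', 'steak']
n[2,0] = 'steak'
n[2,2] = 'skill'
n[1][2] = 'permission'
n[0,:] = ['freedom', 'entry', 'decision']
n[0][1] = 'entry'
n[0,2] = 'decision'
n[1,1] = 'city'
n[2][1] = 'meal'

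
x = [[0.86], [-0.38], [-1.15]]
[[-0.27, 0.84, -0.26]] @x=[[-0.25]]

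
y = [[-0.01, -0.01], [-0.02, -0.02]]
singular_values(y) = [0.03, 0.0]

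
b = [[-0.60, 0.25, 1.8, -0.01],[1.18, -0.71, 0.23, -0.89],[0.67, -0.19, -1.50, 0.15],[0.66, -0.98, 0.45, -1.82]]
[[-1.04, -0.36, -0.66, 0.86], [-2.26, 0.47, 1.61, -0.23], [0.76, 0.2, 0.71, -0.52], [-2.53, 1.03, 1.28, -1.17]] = b@[[-1.11, 0.03, 1.1, 0.46], [0.27, 0.26, -0.17, 0.26], [-0.98, -0.23, 0.02, 0.60], [0.60, -0.75, -0.21, 0.82]]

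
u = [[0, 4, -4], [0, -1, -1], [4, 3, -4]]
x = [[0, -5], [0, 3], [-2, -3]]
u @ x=[[8, 24], [2, 0], [8, 1]]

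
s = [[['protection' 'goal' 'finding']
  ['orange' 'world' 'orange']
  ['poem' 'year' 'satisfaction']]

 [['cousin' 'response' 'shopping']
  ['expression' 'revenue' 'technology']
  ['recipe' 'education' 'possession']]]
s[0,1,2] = 'orange'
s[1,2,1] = 'education'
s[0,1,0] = 'orange'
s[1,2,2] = 'possession'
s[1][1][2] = 'technology'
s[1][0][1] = 'response'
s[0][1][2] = 'orange'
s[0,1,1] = 'world'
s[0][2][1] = 'year'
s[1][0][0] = 'cousin'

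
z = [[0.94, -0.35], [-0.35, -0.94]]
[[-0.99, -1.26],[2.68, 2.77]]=z @ [[-1.86,-2.14], [-2.16,-2.15]]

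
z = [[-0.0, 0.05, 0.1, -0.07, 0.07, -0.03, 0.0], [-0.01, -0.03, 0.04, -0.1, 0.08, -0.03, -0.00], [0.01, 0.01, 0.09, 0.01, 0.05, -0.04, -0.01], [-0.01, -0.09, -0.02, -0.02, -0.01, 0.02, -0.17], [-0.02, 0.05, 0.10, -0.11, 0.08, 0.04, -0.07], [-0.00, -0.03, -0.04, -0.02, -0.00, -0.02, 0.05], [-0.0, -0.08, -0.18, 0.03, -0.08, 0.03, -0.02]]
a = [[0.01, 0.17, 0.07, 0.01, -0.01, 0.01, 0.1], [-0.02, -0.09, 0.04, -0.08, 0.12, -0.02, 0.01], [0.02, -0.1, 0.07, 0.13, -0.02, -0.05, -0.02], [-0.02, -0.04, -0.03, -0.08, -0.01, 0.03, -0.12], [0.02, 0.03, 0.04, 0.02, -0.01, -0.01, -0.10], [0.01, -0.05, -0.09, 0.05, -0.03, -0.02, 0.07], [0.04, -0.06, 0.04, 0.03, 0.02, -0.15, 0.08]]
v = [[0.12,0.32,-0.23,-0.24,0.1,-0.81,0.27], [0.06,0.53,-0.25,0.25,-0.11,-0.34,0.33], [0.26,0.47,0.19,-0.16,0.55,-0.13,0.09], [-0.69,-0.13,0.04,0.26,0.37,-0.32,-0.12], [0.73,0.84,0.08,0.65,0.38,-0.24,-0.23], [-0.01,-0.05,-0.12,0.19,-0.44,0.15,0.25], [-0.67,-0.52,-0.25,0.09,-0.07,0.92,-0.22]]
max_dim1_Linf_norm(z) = 0.18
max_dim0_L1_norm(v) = 2.91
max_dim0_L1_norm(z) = 0.57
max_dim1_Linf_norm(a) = 0.17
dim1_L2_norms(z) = [0.15, 0.14, 0.11, 0.2, 0.19, 0.08, 0.22]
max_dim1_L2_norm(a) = 0.21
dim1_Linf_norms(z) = [0.1, 0.1, 0.09, 0.17, 0.11, 0.05, 0.18]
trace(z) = 0.08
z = v @ a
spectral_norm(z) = 0.34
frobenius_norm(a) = 0.45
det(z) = -0.00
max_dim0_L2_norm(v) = 1.35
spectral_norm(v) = 2.00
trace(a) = -0.04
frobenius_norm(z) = 0.43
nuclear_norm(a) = 0.99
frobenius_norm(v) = 2.66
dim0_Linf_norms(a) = [0.04, 0.17, 0.09, 0.13, 0.12, 0.15, 0.12]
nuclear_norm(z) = 0.81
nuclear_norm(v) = 5.65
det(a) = -0.00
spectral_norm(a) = 0.26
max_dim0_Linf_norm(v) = 0.92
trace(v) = 1.41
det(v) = 0.01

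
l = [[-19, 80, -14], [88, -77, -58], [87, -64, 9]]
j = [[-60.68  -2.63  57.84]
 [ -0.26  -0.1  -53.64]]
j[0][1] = -2.63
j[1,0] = -0.26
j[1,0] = -0.26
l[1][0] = 88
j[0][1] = -2.63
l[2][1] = -64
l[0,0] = -19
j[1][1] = -0.1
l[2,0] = 87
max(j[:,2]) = 57.84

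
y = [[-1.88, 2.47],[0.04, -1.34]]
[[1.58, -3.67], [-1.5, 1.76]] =y@[[0.66,0.23], [1.14,-1.31]]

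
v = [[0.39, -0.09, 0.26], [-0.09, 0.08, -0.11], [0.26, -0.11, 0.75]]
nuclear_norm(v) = 1.22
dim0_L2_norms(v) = [0.48, 0.16, 0.8]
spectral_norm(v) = 0.91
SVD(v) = [[-0.46, -0.86, 0.2], [0.17, 0.14, 0.98], [-0.87, 0.49, 0.08]] @ diag([0.9096209057675968, 0.2577132436996586, 0.05266585053274483]) @ [[-0.46, 0.17, -0.87], [-0.86, 0.14, 0.49], [0.2, 0.98, 0.08]]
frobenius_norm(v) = 0.95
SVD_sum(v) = [[0.20, -0.07, 0.37], [-0.07, 0.02, -0.13], [0.37, -0.13, 0.69]] + [[0.19, -0.03, -0.11], [-0.03, 0.0, 0.02], [-0.11, 0.02, 0.06]] + [[0.0, 0.01, 0.00], [0.01, 0.05, 0.00], [0.00, 0.0, 0.00]]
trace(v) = 1.22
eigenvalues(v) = [0.91, 0.26, 0.05]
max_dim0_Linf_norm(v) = 0.75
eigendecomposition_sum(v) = [[0.20, -0.07, 0.37], [-0.07, 0.02, -0.13], [0.37, -0.13, 0.69]] + [[0.19, -0.03, -0.11], [-0.03, 0.0, 0.02], [-0.11, 0.02, 0.06]] + [[0.0, 0.01, 0.0], [0.01, 0.05, 0.00], [0.0, 0.0, 0.00]]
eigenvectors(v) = [[0.46, -0.86, 0.20], [-0.17, 0.14, 0.98], [0.87, 0.49, 0.08]]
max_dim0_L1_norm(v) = 1.12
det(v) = 0.01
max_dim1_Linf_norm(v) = 0.75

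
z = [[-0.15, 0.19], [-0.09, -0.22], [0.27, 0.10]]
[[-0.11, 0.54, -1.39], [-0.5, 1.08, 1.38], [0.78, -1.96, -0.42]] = z @ [[2.39, -6.43, 0.90], [1.31, -2.26, -6.62]]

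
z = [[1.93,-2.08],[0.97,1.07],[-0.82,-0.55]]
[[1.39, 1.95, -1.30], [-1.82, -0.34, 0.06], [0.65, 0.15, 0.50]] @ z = [[5.64, -0.09], [-3.89, 3.39], [0.99, -1.47]]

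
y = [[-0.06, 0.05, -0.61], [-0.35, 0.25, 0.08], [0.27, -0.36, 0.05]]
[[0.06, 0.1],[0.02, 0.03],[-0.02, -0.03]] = y@[[-0.1,-0.15],[-0.03,-0.05],[-0.09,-0.15]]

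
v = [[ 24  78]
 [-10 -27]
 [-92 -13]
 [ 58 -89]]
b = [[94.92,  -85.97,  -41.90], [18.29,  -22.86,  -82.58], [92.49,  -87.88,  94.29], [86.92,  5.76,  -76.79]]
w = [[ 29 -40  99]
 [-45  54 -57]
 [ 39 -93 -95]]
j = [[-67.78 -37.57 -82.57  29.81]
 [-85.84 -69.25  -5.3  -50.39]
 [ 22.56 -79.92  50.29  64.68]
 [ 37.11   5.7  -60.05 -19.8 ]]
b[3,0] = 86.92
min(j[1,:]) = -85.84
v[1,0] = -10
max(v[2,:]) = -13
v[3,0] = 58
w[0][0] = 29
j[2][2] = 50.29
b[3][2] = -76.79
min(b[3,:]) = -76.79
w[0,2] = 99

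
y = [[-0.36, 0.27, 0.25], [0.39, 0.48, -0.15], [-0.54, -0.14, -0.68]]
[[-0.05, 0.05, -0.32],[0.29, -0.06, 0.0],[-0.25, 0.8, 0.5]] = y@[[0.37, -0.57, 0.12], [0.31, 0.11, -0.33], [0.01, -0.74, -0.77]]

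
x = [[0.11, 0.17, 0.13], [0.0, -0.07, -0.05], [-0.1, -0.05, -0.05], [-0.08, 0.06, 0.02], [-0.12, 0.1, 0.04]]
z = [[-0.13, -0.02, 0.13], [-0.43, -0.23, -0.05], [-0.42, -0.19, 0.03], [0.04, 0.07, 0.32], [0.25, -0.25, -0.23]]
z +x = [[-0.02, 0.15, 0.26], [-0.43, -0.3, -0.10], [-0.52, -0.24, -0.02], [-0.04, 0.13, 0.34], [0.13, -0.15, -0.19]]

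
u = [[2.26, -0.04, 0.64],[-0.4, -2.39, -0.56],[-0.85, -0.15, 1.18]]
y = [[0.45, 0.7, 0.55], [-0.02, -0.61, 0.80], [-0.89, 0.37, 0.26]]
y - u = [[-1.81, 0.74, -0.09], [0.38, 1.78, 1.36], [-0.04, 0.52, -0.92]]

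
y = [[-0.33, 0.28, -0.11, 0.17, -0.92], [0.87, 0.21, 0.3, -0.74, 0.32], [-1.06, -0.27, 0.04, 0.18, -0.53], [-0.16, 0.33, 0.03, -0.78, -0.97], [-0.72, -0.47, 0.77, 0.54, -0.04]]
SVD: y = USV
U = [[-0.34, -0.43, 0.25, -0.71, 0.37], [0.55, -0.17, -0.58, -0.07, 0.57], [-0.59, -0.07, -0.08, 0.58, 0.55], [-0.12, -0.79, -0.35, 0.17, -0.46], [-0.46, 0.40, -0.68, -0.35, -0.18]]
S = [2.01, 1.57, 0.85, 0.46, 0.01]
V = [[0.78, 0.18, -0.09, -0.36, 0.47], [-0.06, -0.37, 0.18, 0.56, 0.72], [0.06, 0.21, -0.88, 0.43, -0.0], [-0.47, -0.32, -0.41, -0.61, 0.37], [-0.40, 0.83, 0.16, -0.01, 0.37]]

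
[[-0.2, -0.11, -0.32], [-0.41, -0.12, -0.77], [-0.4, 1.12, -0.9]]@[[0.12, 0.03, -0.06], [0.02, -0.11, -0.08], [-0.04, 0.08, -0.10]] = [[-0.01, -0.02, 0.05], [-0.02, -0.06, 0.11], [0.01, -0.21, 0.02]]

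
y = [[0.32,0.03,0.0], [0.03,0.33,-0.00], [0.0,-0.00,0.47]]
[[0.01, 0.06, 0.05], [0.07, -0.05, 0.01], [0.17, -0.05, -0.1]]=y @ [[-0.0, 0.20, 0.15], [0.21, -0.17, 0.03], [0.37, -0.11, -0.21]]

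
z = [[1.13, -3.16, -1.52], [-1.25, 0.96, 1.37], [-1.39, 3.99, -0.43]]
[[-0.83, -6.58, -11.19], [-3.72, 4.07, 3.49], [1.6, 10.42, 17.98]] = z@[[4.21, -3.24, -1.77], [1.85, 1.38, 3.71], [-0.17, -0.95, -1.67]]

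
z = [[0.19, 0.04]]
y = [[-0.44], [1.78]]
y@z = [[-0.08, -0.02], [0.34, 0.07]]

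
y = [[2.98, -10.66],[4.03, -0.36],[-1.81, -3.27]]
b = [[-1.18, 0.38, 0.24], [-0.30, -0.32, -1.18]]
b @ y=[[-2.42, 11.66], [-0.05, 7.17]]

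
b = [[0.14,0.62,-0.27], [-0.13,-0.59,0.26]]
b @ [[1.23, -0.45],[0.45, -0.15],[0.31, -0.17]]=[[0.37,-0.11], [-0.34,0.10]]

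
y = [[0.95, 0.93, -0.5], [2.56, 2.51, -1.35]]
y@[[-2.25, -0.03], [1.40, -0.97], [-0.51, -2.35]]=[[-0.58, 0.24], [-1.56, 0.66]]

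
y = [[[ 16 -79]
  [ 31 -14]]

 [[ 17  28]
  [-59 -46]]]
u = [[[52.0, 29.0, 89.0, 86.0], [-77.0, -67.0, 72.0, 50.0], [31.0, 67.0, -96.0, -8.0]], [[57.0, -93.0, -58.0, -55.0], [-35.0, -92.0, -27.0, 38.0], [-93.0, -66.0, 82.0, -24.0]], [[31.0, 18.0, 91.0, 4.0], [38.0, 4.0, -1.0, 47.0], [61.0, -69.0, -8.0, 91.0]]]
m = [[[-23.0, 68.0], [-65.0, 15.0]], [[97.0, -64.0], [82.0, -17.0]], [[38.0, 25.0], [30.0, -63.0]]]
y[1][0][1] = 28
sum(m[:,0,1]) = 29.0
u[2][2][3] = 91.0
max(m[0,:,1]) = 68.0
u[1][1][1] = -92.0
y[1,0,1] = 28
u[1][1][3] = 38.0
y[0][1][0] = 31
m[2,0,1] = 25.0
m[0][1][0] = -65.0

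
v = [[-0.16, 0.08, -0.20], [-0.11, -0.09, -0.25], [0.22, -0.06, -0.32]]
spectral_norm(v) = 0.46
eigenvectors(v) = [[(0.45-0.34j), 0.45+0.34j, (0.29+0j)], [0.73+0.00j, 0.73-0.00j, (0.81+0j)], [-0.05-0.37j, -0.05+0.37j, (0.51+0j)]]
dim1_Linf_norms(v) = [0.2, 0.25, 0.32]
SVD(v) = [[0.37, -0.66, 0.65],[0.54, -0.42, -0.73],[0.76, 0.62, 0.2]] @ diag([0.4579749607240185, 0.2959562990831265, 0.1084841204179331]) @ [[0.11, -0.14, -0.98], [0.98, -0.18, 0.13], [0.19, 0.97, -0.12]]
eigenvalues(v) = [(-0.14+0.18j), (-0.14-0.18j), (-0.29+0j)]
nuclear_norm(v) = 0.86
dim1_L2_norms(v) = [0.27, 0.29, 0.39]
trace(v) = -0.57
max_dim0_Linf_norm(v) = 0.32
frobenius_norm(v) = 0.56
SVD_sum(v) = [[0.02, -0.02, -0.17],[0.03, -0.03, -0.24],[0.04, -0.05, -0.34]] + [[-0.19, 0.03, -0.03], [-0.12, 0.02, -0.02], [0.18, -0.03, 0.02]] + [[0.01, 0.07, -0.01], [-0.02, -0.08, 0.01], [0.0, 0.02, -0.0]]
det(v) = -0.01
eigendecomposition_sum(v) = [[-0.14+0.09j, (0.08+0.02j), (-0.05-0.09j)], [(-0.21-0.01j), 0.06+0.09j, 0.02-0.13j], [(0.01+0.11j), (0.04-0.04j), -0.07-0.00j]] + [[(-0.14-0.09j), (0.08-0.02j), (-0.05+0.09j)], [-0.21+0.01j, (0.06-0.09j), 0.02+0.13j], [(0.01-0.11j), 0.04+0.04j, -0.07+0.00j]] + [[(0.12-0j), (-0.08+0j), -0.11-0.00j], [(0.32-0j), (-0.22+0j), -0.29-0.00j], [(0.2-0j), (-0.14+0j), (-0.19-0j)]]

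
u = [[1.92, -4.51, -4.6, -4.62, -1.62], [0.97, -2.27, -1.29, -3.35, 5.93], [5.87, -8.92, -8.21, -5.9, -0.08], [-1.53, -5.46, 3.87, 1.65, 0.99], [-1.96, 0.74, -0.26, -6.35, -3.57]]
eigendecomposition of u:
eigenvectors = [[0.01+0.00j, (0.5+0.09j), (0.5-0.09j), -0.49+0.00j, -0.72+0.00j], [(0.59+0j), (0.1-0.25j), (0.1+0.25j), -0.18+0.00j, (-0.12+0j)], [-0.09+0.00j, 0.75+0.00j, 0.75-0.00j, (-0.82+0j), (-0.65+0j)], [(-0.66+0j), -0.06-0.24j, -0.06+0.24j, (0.19+0j), (0.21+0j)], [0.46+0.00j, 0.23+0.06j, (0.23-0.06j), 0.10+0.00j, 0.08+0.00j]]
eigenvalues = [(6.38+0j), (-5.06+5.58j), (-5.06-5.58j), (-5.27+0j), (-1.48+0j)]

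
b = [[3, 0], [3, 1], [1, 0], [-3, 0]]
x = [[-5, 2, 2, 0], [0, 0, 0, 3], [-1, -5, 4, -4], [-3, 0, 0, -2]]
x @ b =[[-7, 2], [-9, 0], [-2, -5], [-3, 0]]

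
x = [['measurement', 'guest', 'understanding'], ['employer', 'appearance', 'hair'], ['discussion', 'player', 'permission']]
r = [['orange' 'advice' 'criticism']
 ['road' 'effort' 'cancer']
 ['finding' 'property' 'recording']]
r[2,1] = 'property'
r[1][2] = 'cancer'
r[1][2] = 'cancer'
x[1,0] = 'employer'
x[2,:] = ['discussion', 'player', 'permission']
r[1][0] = 'road'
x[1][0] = 'employer'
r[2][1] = 'property'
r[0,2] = 'criticism'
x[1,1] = 'appearance'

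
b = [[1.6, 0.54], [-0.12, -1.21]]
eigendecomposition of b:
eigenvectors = [[1.0, -0.19], [-0.04, 0.98]]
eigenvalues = [1.58, -1.19]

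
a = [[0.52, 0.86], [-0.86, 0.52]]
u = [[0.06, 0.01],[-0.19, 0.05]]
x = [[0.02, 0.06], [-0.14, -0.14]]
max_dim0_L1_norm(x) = 0.2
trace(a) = 1.04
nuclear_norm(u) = 0.23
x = u @ a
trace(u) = 0.11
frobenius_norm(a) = 1.42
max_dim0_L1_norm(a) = 1.38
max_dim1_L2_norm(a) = 1.0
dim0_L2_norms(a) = [1.0, 1.0]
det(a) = 1.01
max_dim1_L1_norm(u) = 0.24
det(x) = 0.01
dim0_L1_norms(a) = [1.38, 1.38]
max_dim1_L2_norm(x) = 0.2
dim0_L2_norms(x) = [0.14, 0.15]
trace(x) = -0.12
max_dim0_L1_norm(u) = 0.25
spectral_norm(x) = 0.21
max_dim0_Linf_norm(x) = 0.14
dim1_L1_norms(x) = [0.08, 0.28]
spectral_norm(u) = 0.20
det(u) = 0.00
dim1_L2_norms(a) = [1.0, 1.0]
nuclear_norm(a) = 2.01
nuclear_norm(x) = 0.23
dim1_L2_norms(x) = [0.06, 0.2]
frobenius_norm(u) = 0.21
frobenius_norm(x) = 0.21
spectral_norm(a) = 1.00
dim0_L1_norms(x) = [0.16, 0.2]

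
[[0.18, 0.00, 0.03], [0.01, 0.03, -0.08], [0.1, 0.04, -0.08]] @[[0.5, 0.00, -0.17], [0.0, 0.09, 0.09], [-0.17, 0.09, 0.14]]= [[0.08, 0.0, -0.03], [0.02, -0.00, -0.01], [0.06, -0.0, -0.02]]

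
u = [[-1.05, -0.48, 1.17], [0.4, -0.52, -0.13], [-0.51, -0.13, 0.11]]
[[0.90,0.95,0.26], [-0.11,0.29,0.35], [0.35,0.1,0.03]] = u@[[-0.58, 0.1, 0.11], [-0.27, -0.64, -0.61], [0.14, 0.64, 0.07]]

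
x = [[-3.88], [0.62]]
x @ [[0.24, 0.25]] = [[-0.93, -0.97], [0.15, 0.16]]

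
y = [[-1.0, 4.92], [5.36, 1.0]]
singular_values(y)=[5.46, 5.02]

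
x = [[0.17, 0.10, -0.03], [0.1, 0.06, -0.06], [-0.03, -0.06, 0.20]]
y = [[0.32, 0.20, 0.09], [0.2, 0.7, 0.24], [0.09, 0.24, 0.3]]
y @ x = [[0.07,0.04,-0.00],[0.10,0.05,0.0],[0.03,0.01,0.04]]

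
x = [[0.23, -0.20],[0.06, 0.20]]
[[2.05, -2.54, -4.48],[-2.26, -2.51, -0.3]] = x @ [[-0.72, -17.43, -16.49], [-11.09, -7.32, 3.45]]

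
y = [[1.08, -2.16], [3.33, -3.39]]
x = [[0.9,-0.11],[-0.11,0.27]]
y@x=[[1.21,-0.7], [3.37,-1.28]]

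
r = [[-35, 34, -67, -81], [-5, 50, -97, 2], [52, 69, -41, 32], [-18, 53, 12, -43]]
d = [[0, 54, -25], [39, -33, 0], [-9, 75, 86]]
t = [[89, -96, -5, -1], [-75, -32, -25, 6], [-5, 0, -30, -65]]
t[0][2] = -5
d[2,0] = -9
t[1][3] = 6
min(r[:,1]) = 34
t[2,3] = -65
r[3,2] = 12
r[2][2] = -41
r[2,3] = 32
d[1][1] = -33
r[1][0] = -5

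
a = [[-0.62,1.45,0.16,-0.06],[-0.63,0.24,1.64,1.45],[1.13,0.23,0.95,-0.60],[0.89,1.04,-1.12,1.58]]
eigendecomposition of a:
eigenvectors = [[(-0.16-0.59j), (-0.16+0.59j), 0.35+0.00j, 0.17+0.00j], [(0.62+0j), (0.62-0j), (0.49+0j), (0.41+0j)], [(-0.23+0.21j), (-0.23-0.21j), (0.77+0j), (-0.16+0j)], [-0.35+0.10j, -0.35-0.10j, (-0.2+0j), (0.88+0j)]]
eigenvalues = [(-1.03+1.39j), (-1.03-1.39j), (1.77+0j), (2.44+0j)]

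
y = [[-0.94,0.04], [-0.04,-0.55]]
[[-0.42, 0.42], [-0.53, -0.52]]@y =[[0.38, -0.25], [0.52, 0.26]]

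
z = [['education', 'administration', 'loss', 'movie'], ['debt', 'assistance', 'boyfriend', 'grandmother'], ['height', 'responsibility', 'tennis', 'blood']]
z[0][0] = 'education'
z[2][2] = 'tennis'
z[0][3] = 'movie'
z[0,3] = 'movie'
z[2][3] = 'blood'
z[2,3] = 'blood'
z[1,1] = 'assistance'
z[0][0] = 'education'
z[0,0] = 'education'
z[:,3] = ['movie', 'grandmother', 'blood']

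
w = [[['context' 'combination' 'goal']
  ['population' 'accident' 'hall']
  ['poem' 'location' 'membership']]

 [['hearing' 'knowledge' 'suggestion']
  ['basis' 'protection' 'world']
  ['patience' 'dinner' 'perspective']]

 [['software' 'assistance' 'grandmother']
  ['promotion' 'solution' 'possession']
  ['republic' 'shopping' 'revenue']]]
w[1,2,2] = 'perspective'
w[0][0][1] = 'combination'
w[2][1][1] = 'solution'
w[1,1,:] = ['basis', 'protection', 'world']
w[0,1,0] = 'population'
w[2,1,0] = 'promotion'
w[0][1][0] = 'population'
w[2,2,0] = 'republic'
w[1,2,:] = ['patience', 'dinner', 'perspective']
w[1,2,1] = 'dinner'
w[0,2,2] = 'membership'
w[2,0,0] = 'software'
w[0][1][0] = 'population'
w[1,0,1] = 'knowledge'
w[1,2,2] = 'perspective'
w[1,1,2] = 'world'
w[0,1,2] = 'hall'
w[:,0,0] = ['context', 'hearing', 'software']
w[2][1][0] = 'promotion'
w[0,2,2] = 'membership'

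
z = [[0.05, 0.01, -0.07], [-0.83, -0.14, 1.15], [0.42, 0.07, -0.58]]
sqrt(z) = [[(0.01-0.02j), 0.01-0.03j, (0.01+0.05j)], [(0.01+0.92j), 0.01+0.21j, (0.01-1.33j)], [0.01-0.49j, 0.01-0.09j, 0.01+0.69j]]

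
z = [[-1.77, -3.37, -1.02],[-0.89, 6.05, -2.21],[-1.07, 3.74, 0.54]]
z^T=[[-1.77, -0.89, -1.07], [-3.37, 6.05, 3.74], [-1.02, -2.21, 0.54]]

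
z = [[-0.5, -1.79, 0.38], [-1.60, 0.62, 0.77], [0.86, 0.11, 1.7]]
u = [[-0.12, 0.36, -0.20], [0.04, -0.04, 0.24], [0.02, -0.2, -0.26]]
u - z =[[0.38, 2.15, -0.58], [1.64, -0.66, -0.53], [-0.84, -0.31, -1.96]]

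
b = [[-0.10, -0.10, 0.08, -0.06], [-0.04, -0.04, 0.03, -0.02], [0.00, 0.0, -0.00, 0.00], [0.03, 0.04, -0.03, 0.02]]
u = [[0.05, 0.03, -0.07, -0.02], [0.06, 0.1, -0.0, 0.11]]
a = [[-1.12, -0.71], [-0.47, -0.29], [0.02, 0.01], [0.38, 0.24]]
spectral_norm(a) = 1.51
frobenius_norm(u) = 0.19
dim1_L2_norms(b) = [0.17, 0.07, 0.0, 0.06]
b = a @ u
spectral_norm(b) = 0.20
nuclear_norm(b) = 0.21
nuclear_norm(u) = 0.25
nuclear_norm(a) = 1.51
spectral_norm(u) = 0.16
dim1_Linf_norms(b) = [0.1, 0.04, 0.0, 0.04]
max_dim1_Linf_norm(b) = 0.1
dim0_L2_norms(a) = [1.27, 0.8]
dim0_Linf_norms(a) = [1.12, 0.71]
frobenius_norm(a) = 1.51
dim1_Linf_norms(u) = [0.07, 0.11]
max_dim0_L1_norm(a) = 1.99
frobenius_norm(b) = 0.20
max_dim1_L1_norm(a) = 1.83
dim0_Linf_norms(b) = [0.1, 0.1, 0.08, 0.06]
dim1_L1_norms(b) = [0.34, 0.13, 0.0, 0.12]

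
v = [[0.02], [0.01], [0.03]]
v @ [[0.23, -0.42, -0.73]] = [[0.0, -0.01, -0.01],[0.0, -0.0, -0.01],[0.01, -0.01, -0.02]]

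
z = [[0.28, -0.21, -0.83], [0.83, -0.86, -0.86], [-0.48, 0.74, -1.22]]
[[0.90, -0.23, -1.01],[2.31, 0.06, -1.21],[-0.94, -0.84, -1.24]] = z@[[1.48, 1.75, 1.04], [-0.9, 1.01, 1.12], [-0.36, 0.61, 1.29]]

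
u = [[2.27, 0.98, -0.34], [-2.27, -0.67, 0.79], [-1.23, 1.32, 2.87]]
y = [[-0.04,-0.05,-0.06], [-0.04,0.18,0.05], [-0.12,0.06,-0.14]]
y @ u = [[0.10, -0.08, -0.20], [-0.56, -0.09, 0.3], [-0.24, -0.34, -0.31]]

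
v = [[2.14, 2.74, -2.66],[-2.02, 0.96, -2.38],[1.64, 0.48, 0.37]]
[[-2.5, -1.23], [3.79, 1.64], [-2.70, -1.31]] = v@[[-1.31, -0.30], [-0.59, -1.05], [-0.72, -0.86]]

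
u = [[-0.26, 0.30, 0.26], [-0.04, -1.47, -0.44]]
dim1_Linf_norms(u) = [0.3, 1.47]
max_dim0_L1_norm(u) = 1.77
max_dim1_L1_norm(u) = 1.95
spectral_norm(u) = 1.58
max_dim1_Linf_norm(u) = 1.47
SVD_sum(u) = [[-0.01, 0.35, 0.11],[0.02, -1.46, -0.48]] + [[-0.25, -0.05, 0.15], [-0.06, -0.01, 0.04]]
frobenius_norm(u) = 1.61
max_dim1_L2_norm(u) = 1.53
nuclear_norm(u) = 1.88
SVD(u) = [[-0.23, 0.97], [0.97, 0.23]] @ diag([1.577149080745092, 0.30643233691128413]) @ [[0.01,  -0.95,  -0.31], [-0.86,  -0.17,  0.49]]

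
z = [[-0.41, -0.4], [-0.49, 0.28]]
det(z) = -0.31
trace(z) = -0.13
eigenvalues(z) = [-0.63, 0.5]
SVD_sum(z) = [[-0.46, -0.07], [-0.44, -0.07]] + [[0.05, -0.33], [-0.05, 0.35]]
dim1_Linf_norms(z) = [0.41, 0.49]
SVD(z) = [[-0.73, -0.69], [-0.69, 0.73]] @ diag([0.642128872965901, 0.4840149899574822]) @ [[0.99, 0.15], [-0.15, 0.99]]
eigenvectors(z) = [[-0.88, 0.4], [-0.48, -0.91]]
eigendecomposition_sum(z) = [[-0.51, -0.22], [-0.27, -0.12]] + [[0.1, -0.18], [-0.22, 0.40]]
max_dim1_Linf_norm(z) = 0.49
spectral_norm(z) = 0.64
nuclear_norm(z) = 1.13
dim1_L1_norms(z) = [0.81, 0.77]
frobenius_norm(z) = 0.80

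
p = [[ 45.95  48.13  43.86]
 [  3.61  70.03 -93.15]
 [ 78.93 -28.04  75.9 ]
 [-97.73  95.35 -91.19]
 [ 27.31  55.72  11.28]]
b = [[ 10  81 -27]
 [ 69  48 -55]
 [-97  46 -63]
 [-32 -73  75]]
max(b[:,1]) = 81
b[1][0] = 69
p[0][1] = 48.13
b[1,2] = -55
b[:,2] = [-27, -55, -63, 75]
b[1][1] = 48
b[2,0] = -97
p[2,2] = 75.9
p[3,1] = 95.35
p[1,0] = 3.61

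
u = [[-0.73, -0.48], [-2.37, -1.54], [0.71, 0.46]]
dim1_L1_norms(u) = [1.21, 3.91, 1.17]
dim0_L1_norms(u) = [3.81, 2.48]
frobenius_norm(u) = 3.08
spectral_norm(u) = 3.08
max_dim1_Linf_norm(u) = 2.37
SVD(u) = [[-0.28, 0.93], [-0.92, -0.20], [0.27, 0.30]] @ diag([3.0769266016273416, 0.004763212993347566]) @ [[0.84,0.55], [0.55,-0.84]]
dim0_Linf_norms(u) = [2.37, 1.54]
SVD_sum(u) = [[-0.73, -0.48], [-2.37, -1.54], [0.71, 0.46]] + [[0.0,-0.0], [-0.00,0.0], [0.0,-0.0]]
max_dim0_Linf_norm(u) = 2.37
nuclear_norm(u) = 3.08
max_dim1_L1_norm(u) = 3.91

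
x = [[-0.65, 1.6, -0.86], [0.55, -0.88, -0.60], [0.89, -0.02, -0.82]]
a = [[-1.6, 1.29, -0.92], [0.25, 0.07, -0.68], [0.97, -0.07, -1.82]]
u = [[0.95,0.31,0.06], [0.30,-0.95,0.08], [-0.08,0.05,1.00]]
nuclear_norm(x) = 3.95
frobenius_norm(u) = 1.73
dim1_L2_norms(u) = [1.0, 1.0, 1.0]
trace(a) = -3.35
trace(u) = 1.00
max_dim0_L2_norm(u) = 1.0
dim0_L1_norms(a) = [2.82, 1.43, 3.42]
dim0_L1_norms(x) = [2.09, 2.5, 2.28]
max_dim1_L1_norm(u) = 1.33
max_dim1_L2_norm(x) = 1.93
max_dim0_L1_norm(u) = 1.33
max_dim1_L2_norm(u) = 1.0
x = a + u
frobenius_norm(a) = 3.14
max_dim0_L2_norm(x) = 1.83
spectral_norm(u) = 1.01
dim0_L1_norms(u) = [1.33, 1.31, 1.14]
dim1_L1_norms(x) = [3.11, 2.03, 1.73]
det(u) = -1.00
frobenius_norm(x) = 2.57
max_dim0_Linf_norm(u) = 1.0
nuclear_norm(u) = 3.00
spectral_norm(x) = 2.08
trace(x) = -2.35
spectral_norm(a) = 2.27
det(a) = 0.09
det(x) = -1.26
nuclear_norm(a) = 4.46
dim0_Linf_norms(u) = [0.95, 0.95, 1.0]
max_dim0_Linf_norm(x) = 1.6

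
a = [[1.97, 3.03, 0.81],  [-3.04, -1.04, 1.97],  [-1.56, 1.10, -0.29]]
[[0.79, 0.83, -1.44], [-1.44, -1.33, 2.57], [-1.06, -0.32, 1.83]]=a @ [[0.57, 0.31, -1.0],[-0.13, 0.11, 0.21],[0.08, -0.14, -0.13]]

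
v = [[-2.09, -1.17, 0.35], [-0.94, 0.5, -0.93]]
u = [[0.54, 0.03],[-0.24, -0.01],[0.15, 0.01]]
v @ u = [[-0.80, -0.05], [-0.77, -0.04]]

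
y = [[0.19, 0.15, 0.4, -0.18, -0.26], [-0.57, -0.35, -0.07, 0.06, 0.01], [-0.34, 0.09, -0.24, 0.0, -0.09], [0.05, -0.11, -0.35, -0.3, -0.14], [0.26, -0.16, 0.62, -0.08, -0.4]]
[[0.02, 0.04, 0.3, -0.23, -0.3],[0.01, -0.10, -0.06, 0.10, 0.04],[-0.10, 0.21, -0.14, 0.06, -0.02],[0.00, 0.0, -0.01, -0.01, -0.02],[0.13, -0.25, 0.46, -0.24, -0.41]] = y @ [[0.14, -0.28, 0.11, -0.04, 0.05], [-0.28, 0.76, -0.16, -0.11, -0.09], [0.11, -0.16, 0.45, -0.29, -0.27], [-0.04, -0.11, -0.29, 0.34, 0.11], [0.05, -0.09, -0.27, 0.11, 0.66]]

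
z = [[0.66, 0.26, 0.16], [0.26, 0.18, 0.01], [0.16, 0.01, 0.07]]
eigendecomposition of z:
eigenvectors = [[-0.90, -0.38, 0.19], [-0.38, 0.5, -0.78], [-0.2, 0.77, 0.6]]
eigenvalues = [0.8, -0.0, 0.11]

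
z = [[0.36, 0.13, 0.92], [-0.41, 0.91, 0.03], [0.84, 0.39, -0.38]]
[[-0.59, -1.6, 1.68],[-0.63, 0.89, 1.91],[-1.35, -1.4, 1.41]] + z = [[-0.23, -1.47, 2.60],[-1.04, 1.80, 1.94],[-0.51, -1.01, 1.03]]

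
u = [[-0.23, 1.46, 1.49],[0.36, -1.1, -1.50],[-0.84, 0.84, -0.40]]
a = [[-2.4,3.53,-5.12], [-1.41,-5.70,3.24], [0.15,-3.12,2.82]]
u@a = [[-1.28, -13.78, 10.11],[0.46, 12.22, -9.64],[0.77, -6.51, 5.89]]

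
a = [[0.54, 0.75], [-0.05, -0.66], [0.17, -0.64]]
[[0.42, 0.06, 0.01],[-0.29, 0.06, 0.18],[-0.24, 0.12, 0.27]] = a @ [[0.18, 0.27, 0.44], [0.43, -0.11, -0.30]]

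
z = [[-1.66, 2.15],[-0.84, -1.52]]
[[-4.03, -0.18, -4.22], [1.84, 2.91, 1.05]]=z @ [[0.50, -1.38, 0.96],[-1.49, -1.15, -1.22]]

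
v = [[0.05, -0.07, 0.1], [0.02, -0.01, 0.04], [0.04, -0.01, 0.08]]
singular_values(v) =[0.16, 0.03, 0.0]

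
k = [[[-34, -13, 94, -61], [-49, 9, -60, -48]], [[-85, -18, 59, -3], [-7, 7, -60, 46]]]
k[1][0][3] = -3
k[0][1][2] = -60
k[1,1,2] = -60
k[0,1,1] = 9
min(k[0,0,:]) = -61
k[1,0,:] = [-85, -18, 59, -3]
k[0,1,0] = -49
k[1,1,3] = 46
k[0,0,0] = -34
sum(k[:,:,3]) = -66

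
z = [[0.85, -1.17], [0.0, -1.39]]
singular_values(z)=[1.91, 0.62]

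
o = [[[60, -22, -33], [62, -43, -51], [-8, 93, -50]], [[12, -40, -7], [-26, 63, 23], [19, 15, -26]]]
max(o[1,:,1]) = 63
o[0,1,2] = -51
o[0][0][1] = -22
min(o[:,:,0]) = -26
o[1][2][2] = -26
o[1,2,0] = 19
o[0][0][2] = -33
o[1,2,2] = -26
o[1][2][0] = 19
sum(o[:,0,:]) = -30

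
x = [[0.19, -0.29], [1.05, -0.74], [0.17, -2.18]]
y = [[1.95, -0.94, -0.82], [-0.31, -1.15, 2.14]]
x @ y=[[0.46, 0.15, -0.78], [2.28, -0.14, -2.44], [1.01, 2.35, -4.8]]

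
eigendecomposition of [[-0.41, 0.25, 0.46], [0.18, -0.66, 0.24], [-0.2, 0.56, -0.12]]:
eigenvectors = [[-0.20,  -0.88,  0.78], [-0.78,  -0.42,  0.39], [0.59,  0.21,  0.49]]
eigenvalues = [-0.8, -0.4, 0.01]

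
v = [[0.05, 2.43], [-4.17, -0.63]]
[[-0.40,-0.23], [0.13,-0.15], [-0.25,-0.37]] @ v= [[0.94,-0.83], [0.63,0.41], [1.53,-0.37]]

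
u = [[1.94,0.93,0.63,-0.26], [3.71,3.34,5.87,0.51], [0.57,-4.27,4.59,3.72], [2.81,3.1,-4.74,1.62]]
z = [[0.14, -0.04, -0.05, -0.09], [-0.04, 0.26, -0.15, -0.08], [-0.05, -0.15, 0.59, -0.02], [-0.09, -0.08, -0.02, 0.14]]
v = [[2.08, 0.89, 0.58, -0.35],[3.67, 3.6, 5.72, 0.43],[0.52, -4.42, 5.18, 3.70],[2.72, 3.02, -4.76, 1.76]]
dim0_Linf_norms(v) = [3.67, 4.42, 5.72, 3.7]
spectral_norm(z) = 0.65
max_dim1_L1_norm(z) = 0.81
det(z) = 0.00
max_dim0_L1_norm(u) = 15.83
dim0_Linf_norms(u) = [3.71, 4.27, 5.87, 3.72]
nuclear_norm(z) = 1.13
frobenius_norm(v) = 12.94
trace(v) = 12.62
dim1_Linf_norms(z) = [0.14, 0.26, 0.59, 0.14]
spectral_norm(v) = 9.59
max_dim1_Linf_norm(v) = 5.72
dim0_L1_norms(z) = [0.32, 0.53, 0.81, 0.33]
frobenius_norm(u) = 12.68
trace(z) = 1.13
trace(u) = 11.49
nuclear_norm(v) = 22.48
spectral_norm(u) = 9.32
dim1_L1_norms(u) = [3.76, 13.43, 13.15, 12.27]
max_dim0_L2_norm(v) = 9.09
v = z + u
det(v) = 340.09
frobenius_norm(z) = 0.73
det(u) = 269.07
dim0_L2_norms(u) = [5.07, 6.31, 8.85, 4.1]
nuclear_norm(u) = 21.94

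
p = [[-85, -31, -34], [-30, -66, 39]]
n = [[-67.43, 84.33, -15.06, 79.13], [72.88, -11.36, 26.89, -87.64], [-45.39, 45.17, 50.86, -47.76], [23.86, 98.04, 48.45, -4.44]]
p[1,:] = [-30, -66, 39]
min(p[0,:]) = -85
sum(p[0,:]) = -150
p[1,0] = -30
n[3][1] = 98.04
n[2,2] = 50.86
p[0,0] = -85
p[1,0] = -30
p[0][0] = -85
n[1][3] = -87.64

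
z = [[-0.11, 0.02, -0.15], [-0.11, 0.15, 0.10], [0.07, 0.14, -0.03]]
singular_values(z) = [0.22, 0.19, 0.14]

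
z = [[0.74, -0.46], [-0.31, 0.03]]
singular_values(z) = [0.92, 0.13]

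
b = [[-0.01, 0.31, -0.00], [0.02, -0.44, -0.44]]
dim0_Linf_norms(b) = [0.02, 0.44, 0.44]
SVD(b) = [[-0.37, 0.93], [0.93, 0.37]] @ diag([0.6645449035997854, 0.20537787392889237]) @ [[0.03, -0.79, -0.62], [-0.01, 0.62, -0.79]]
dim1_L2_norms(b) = [0.31, 0.62]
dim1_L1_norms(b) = [0.32, 0.9]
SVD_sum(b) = [[-0.01,  0.19,  0.15], [0.02,  -0.49,  -0.38]] + [[-0.00, 0.12, -0.15], [-0.0, 0.05, -0.06]]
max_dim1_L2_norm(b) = 0.62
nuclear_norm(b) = 0.87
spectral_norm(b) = 0.66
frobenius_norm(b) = 0.70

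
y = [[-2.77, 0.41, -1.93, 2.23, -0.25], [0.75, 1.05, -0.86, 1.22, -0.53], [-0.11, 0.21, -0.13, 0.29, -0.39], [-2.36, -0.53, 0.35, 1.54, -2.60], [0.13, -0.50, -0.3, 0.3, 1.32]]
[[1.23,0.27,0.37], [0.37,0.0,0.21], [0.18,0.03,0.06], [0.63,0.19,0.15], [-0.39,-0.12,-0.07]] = y@[[-0.29, -0.10, -0.04], [0.41, 0.09, 0.12], [-0.21, -0.04, -0.06], [-0.08, -0.06, 0.04], [-0.14, -0.04, -0.03]]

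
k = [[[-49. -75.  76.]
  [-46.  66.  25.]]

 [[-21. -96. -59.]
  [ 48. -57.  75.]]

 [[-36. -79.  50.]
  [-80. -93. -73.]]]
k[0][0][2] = 76.0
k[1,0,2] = -59.0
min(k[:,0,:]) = -96.0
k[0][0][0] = -49.0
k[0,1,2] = 25.0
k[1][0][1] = -96.0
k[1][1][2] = 75.0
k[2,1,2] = -73.0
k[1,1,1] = -57.0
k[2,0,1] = -79.0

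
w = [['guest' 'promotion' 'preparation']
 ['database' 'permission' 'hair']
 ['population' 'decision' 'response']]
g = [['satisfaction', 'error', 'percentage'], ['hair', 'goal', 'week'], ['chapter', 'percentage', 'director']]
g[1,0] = 'hair'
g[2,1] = 'percentage'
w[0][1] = 'promotion'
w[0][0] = 'guest'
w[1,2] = 'hair'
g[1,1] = 'goal'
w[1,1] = 'permission'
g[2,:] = ['chapter', 'percentage', 'director']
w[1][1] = 'permission'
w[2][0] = 'population'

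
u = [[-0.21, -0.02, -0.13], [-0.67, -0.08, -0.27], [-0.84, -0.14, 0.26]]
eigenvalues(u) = [-0.48, -0.0, 0.46]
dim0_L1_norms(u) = [1.72, 0.24, 0.66]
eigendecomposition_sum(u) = [[-0.28, -0.04, -0.06],[-0.78, -0.1, -0.17],[-0.46, -0.06, -0.10]] + [[-0.00, 0.0, -0.00], [0.01, -0.0, 0.00], [0.0, -0.0, 0.00]] + [[0.07,0.02,-0.07], [0.1,0.02,-0.10], [-0.38,-0.08,0.36]]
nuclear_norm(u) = 1.51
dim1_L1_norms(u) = [0.36, 1.02, 1.24]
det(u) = 0.00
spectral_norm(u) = 1.11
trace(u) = -0.03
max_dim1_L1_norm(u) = 1.24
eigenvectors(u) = [[0.29, 0.14, -0.18], [0.82, -0.99, -0.26], [0.49, -0.07, 0.95]]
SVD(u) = [[-0.19, -0.33, -0.92], [-0.61, -0.7, 0.38], [-0.77, 0.63, -0.07]] @ diag([1.1065327733159394, 0.39746908976577117, 0.0018826201172056744]) @ [[0.99, 0.14, -0.01], [0.02, -0.06, 1.0], [0.14, -0.99, -0.07]]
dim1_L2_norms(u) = [0.25, 0.73, 0.89]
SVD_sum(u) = [[-0.21, -0.03, 0.00],  [-0.66, -0.1, 0.01],  [-0.85, -0.12, 0.01]] + [[-0.0, 0.01, -0.13], [-0.01, 0.02, -0.28], [0.01, -0.02, 0.25]] + [[-0.0,  0.0,  0.0], [0.00,  -0.0,  -0.0], [-0.00,  0.00,  0.0]]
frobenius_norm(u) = 1.18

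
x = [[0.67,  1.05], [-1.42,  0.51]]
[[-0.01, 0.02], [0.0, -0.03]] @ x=[[-0.04,-0.00], [0.04,-0.02]]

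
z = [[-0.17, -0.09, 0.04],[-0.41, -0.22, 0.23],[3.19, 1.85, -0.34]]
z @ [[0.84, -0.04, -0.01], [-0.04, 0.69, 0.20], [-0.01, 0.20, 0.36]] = [[-0.14,-0.05,-0.00], [-0.34,-0.09,0.04], [2.61,1.08,0.22]]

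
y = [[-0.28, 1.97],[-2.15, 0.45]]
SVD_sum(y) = [[-1.13, 0.93], [-1.51, 1.23]] + [[0.85, 1.04],[-0.64, -0.78]]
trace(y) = 0.17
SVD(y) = [[-0.6,-0.80],[-0.80,0.60]] @ diag([2.437685069723774, 1.6858207202563975]) @ [[0.77,-0.63],[-0.63,-0.77]]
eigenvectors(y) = [[(-0.12+0.68j), -0.12-0.68j], [(-0.72+0j), (-0.72-0j)]]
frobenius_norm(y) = 2.96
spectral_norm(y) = 2.44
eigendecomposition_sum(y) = [[(-0.14+1.02j), 0.99-0.04j], [(-1.08+0.05j), (0.23+1.01j)]] + [[-0.14-1.02j,  (0.99+0.04j)], [-1.08-0.05j,  0.23-1.01j]]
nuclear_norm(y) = 4.12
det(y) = 4.11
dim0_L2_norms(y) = [2.17, 2.02]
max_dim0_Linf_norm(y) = 2.15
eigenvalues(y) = [(0.09+2.03j), (0.09-2.03j)]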